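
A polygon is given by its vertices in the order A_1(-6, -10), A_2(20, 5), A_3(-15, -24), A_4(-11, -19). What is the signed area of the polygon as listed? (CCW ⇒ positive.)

Cross-terms: 170, -405, 21, -4  ⇒  Σ = -218
Signed area = Σ/2 = -109 (negative ⇒ clockwise traversal).

-109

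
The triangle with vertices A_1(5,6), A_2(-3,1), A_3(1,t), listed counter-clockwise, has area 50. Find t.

Write out the shoelace sum; only the two edges meeting at A_3 involve t:
2·Area = [((-3)·t − 1·1) + (1·6 − 5·t)] + 23
       = -8·t + 28 = 100
⇒ t = -9.

-9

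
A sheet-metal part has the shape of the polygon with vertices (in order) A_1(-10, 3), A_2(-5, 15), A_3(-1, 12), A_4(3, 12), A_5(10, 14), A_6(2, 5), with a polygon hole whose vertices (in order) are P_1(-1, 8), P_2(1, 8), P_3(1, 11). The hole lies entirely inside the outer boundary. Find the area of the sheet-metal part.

Outer boundary:
Σ = (-135) + (-45) + (-48) + (-78) + (22) + (56) = -228
Area = |Σ|/2 = 114.
Hole:
Apply the surveyor's formula: 2A = Σ (x_i·y_{i+1} − x_{i+1}·y_i), indices taken mod 3.
Σ = (-16) + (3) + (19) = 6
Area = |Σ|/2 = 3.
Net area = 114 − 3 = 111.

111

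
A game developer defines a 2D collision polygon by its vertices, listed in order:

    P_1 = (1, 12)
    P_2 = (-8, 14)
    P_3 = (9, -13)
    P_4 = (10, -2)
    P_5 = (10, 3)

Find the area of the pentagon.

183.5

Σ = (110) + (-22) + (112) + (50) + (117) = 367
Area = |Σ|/2 = 183.5.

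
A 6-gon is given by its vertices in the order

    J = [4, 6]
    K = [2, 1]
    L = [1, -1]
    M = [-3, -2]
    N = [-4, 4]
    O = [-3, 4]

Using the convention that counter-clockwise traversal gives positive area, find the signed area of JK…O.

-37

Apply the surveyor's formula: 2A = Σ (x_i·y_{i+1} − x_{i+1}·y_i), indices taken mod 6.
Σ = (-8) + (-3) + (-5) + (-20) + (-4) + (-34) = -74
Signed area = Σ/2 = -37 (negative ⇒ clockwise traversal).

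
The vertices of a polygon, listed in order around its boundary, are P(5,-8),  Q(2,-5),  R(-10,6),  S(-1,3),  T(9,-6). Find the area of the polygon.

67

Σ = (-9) + (-38) + (-24) + (-21) + (-42) = -134
Area = |Σ|/2 = 67.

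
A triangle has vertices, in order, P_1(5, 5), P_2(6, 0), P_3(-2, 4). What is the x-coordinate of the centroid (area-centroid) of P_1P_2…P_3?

3

Apply the surveyor's formula. First the cross-terms c_i = x_i·y_{i+1} − x_{i+1}·y_i:
  -30, 24, -30  ⇒  2A = -36, A = -18.
Then Σ (x_i + x_{i+1})·c_i = -324, so x̄ = -324 / (6·(-18)) = 3.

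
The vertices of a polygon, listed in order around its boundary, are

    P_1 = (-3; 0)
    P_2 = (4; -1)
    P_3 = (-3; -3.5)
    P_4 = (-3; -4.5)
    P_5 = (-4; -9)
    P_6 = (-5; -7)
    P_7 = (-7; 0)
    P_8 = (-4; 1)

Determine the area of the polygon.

Apply the surveyor's formula: 2A = Σ (x_i·y_{i+1} − x_{i+1}·y_i), indices taken mod 8.
Σ = (3) + (-17) + (3) + (9) + (-17) + (-49) + (-7) + (3) = -72
Area = |Σ|/2 = 36.

36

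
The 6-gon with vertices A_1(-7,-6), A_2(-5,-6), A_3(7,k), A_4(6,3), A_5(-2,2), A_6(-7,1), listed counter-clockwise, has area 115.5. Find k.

-7

Write out the shoelace sum; only the two edges meeting at A_3 involve k:
2·Area = [((-5)·k − 7·(-6)) + (7·3 − 6·k)] + 91
       = -11·k + 154 = 231
⇒ k = -7.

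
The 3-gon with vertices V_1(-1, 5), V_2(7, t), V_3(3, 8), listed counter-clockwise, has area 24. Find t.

-1

Write out the shoelace sum; only the two edges meeting at V_2 involve t:
2·Area = [((-1)·t − 7·5) + (7·8 − 3·t)] + 23
       = -4·t + 44 = 48
⇒ t = -1.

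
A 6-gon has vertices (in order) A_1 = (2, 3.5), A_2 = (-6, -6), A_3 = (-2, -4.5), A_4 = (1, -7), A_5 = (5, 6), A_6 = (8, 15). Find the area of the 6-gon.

Apply Gauss's area formula: 2A = Σ (x_i·y_{i+1} − x_{i+1}·y_i), indices taken mod 6.
Σ = (9) + (15) + (18.5) + (41) + (27) + (-2) = 108.5
Area = |Σ|/2 = 54.25.

54.25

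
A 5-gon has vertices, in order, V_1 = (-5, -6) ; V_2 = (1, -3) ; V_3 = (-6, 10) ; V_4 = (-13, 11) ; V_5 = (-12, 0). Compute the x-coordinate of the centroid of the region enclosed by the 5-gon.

Apply the surveyor's formula. First the cross-terms c_i = x_i·y_{i+1} − x_{i+1}·y_i:
  21, -8, 64, 132, 72  ⇒  2A = 281, A = 140.5.
Then Σ (x_i + x_{i+1})·c_i = -5784, so x̄ = -5784 / (6·140.5) = -1928/281.

-1928/281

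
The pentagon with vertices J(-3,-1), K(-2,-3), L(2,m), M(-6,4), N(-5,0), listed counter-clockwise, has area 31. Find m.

The doubled signed area Σ (x_i y_{i+1} − x_{i+1} y_i) is linear in m.
With m=0 it equals 46; the coefficient of m is 4 (from the two edges through L).
So 4·m + 46 = 2·31 = 62 ⇒ m = 4.

4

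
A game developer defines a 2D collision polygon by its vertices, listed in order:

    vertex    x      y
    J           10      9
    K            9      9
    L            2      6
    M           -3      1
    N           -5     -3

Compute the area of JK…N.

Apply the shoelace formula: 2A = Σ (x_i·y_{i+1} − x_{i+1}·y_i), indices taken mod 5.
Σ = (9) + (36) + (20) + (14) + (-15) = 64
Area = |Σ|/2 = 32.

32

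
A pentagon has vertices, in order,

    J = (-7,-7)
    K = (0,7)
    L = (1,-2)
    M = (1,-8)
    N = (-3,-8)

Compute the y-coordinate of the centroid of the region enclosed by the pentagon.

-118/43

Apply the shoelace (surveyor's) formula. First the cross-terms c_i = x_i·y_{i+1} − x_{i+1}·y_i:
  -49, -7, -6, -32, -35  ⇒  2A = -129, A = -64.5.
Then Σ (y_i + y_{i+1})·c_i = 1062, so ȳ = 1062 / (6·(-64.5)) = -118/43.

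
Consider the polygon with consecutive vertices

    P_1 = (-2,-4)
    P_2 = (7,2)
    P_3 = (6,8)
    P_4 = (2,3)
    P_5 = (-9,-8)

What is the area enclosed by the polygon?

50.5

Apply the surveyor's formula: 2A = Σ (x_i·y_{i+1} − x_{i+1}·y_i), indices taken mod 5.
Σ = (24) + (44) + (2) + (11) + (20) = 101
Area = |Σ|/2 = 50.5.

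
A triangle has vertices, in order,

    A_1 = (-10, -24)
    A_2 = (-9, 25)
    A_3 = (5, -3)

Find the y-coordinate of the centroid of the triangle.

Apply the surveyor's formula. First the cross-terms c_i = x_i·y_{i+1} − x_{i+1}·y_i:
  -466, -98, -150  ⇒  2A = -714, A = -357.
Then Σ (y_i + y_{i+1})·c_i = 1428, so ȳ = 1428 / (6·(-357)) = -2/3.

-2/3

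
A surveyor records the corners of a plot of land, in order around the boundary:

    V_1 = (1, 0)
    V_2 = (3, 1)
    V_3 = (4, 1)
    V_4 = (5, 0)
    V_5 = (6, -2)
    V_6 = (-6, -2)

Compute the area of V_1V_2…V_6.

18.5

Σ = (1) + (-1) + (-5) + (-10) + (-24) + (2) = -37
Area = |Σ|/2 = 18.5.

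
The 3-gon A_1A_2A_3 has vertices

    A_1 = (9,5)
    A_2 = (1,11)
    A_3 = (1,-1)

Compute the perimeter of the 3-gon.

32

|A_1A_2| = √((-8)² + (6)²) = √100 = 10
|A_2A_3| = √((0)² + (-12)²) = √144 = 12
|A_3A_1| = √((8)² + (6)²) = √100 = 10
Perimeter = 10 + 12 + 10 = 32.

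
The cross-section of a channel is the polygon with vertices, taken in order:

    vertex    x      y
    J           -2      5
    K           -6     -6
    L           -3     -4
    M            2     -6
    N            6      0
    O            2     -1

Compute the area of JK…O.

56

Apply the shoelace formula: 2A = Σ (x_i·y_{i+1} − x_{i+1}·y_i), indices taken mod 6.
Cross-terms: 42, 6, 26, 36, -6, 8  ⇒  Σ = 112
Area = |Σ|/2 = 56.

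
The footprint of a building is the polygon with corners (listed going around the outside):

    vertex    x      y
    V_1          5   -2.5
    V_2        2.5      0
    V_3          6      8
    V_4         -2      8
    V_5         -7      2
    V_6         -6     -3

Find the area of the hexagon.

102.625

V_1→V_2: (5)(0) − (2.5)(-2.5) = 6.25
V_2→V_3: (2.5)(8) − (6)(0) = 20
V_3→V_4: (6)(8) − (-2)(8) = 64
V_4→V_5: (-2)(2) − (-7)(8) = 52
V_5→V_6: (-7)(-3) − (-6)(2) = 33
V_6→V_1: (-6)(-2.5) − (5)(-3) = 30
Σ = 205.25
Area = |Σ|/2 = 102.625.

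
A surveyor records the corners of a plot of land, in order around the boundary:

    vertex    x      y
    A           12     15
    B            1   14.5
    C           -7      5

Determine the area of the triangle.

50.25

Apply the shoelace formula: 2A = Σ (x_i·y_{i+1} − x_{i+1}·y_i), indices taken mod 3.
Σ = (159) + (106.5) + (-165) = 100.5
Area = |Σ|/2 = 50.25.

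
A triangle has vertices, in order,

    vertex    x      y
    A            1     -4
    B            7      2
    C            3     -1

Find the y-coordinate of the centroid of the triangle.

-1

Apply the shoelace (surveyor's) formula. First the cross-terms c_i = x_i·y_{i+1} − x_{i+1}·y_i:
  30, -13, -11  ⇒  2A = 6, A = 3.
Then Σ (y_i + y_{i+1})·c_i = -18, so ȳ = -18 / (6·3) = -1.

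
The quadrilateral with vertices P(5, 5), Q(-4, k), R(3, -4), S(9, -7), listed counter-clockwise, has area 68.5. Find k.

Write out the shoelace sum; only the two edges meeting at Q involve k:
2·Area = [(5·k − (-4)·5) + ((-4)·(-4) − 3·k)] + 95
       = 2·k + 131 = 137
⇒ k = 3.

3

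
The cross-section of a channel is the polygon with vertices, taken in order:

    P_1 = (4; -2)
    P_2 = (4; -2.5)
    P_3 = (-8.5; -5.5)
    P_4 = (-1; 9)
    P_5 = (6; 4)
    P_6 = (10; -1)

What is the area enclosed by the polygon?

123.625

Apply the shoelace (surveyor's) formula: 2A = Σ (x_i·y_{i+1} − x_{i+1}·y_i), indices taken mod 6.
Σ = (-2) + (-43.25) + (-82) + (-58) + (-46) + (-16) = -247.25
Area = |Σ|/2 = 123.625.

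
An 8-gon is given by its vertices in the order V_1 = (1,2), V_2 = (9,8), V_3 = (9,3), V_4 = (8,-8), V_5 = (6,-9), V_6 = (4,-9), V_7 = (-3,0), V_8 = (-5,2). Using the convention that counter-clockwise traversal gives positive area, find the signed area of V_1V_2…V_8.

Apply the surveyor's formula: 2A = Σ (x_i·y_{i+1} − x_{i+1}·y_i), indices taken mod 8.
V_1→V_2: (1)(8) − (9)(2) = -10
V_2→V_3: (9)(3) − (9)(8) = -45
V_3→V_4: (9)(-8) − (8)(3) = -96
V_4→V_5: (8)(-9) − (6)(-8) = -24
V_5→V_6: (6)(-9) − (4)(-9) = -18
V_6→V_7: (4)(0) − (-3)(-9) = -27
V_7→V_8: (-3)(2) − (-5)(0) = -6
V_8→V_1: (-5)(2) − (1)(2) = -12
Σ = -238
Signed area = Σ/2 = -119 (negative ⇒ clockwise traversal).

-119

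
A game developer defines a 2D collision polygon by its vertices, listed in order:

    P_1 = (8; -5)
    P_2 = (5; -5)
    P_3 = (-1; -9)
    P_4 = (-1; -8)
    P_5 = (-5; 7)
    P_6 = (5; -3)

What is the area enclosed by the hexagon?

Apply the shoelace formula: 2A = Σ (x_i·y_{i+1} − x_{i+1}·y_i), indices taken mod 6.
Σ = (-15) + (-50) + (-1) + (-47) + (-20) + (-1) = -134
Area = |Σ|/2 = 67.

67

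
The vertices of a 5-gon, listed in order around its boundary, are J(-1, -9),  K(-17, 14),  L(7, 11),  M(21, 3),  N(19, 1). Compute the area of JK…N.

434

Cross-terms: -167, -285, -210, -36, -170  ⇒  Σ = -868
Area = |Σ|/2 = 434.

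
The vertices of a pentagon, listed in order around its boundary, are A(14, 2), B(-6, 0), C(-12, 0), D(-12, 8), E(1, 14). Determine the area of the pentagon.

227

Apply the surveyor's formula: 2A = Σ (x_i·y_{i+1} − x_{i+1}·y_i), indices taken mod 5.
Cross-terms: 12, 0, -96, -176, -194  ⇒  Σ = -454
Area = |Σ|/2 = 227.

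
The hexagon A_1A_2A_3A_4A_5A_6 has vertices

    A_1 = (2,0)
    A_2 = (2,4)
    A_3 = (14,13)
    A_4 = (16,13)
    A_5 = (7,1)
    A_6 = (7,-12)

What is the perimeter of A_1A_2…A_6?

|A_1A_2| = √((0)² + (4)²) = √16 = 4
|A_2A_3| = √((12)² + (9)²) = √225 = 15
|A_3A_4| = √((2)² + (0)²) = √4 = 2
|A_4A_5| = √((-9)² + (-12)²) = √225 = 15
|A_5A_6| = √((0)² + (-13)²) = √169 = 13
|A_6A_1| = √((-5)² + (12)²) = √169 = 13
Perimeter = 4 + 15 + 2 + 15 + 13 + 13 = 62.

62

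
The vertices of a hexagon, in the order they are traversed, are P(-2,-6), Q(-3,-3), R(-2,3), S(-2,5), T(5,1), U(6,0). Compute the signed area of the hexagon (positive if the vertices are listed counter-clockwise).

Apply the shoelace (surveyor's) formula: 2A = Σ (x_i·y_{i+1} − x_{i+1}·y_i), indices taken mod 6.
P→Q: (-2)(-3) − (-3)(-6) = -12
Q→R: (-3)(3) − (-2)(-3) = -15
R→S: (-2)(5) − (-2)(3) = -4
S→T: (-2)(1) − (5)(5) = -27
T→U: (5)(0) − (6)(1) = -6
U→P: (6)(-6) − (-2)(0) = -36
Σ = -100
Signed area = Σ/2 = -50 (negative ⇒ clockwise traversal).

-50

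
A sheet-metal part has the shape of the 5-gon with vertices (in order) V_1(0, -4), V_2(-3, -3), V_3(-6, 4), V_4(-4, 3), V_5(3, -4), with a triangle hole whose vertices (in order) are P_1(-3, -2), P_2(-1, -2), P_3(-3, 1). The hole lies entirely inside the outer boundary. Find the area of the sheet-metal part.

Outer boundary:
Σ = (-12) + (-30) + (-2) + (7) + (-12) = -49
Area = |Σ|/2 = 24.5.
Hole:
P_1→P_2: (-3)(-2) − (-1)(-2) = 4
P_2→P_3: (-1)(1) − (-3)(-2) = -7
P_3→P_1: (-3)(-2) − (-3)(1) = 9
Σ = 6
Area = |Σ|/2 = 3.
Net area = 24.5 − 3 = 21.5.

21.5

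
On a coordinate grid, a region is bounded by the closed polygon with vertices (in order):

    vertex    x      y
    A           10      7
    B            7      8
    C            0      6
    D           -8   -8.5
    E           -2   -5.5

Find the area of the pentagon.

94.5

Apply the shoelace formula: 2A = Σ (x_i·y_{i+1} − x_{i+1}·y_i), indices taken mod 5.
A→B: (10)(8) − (7)(7) = 31
B→C: (7)(6) − (0)(8) = 42
C→D: (0)(-8.5) − (-8)(6) = 48
D→E: (-8)(-5.5) − (-2)(-8.5) = 27
E→A: (-2)(7) − (10)(-5.5) = 41
Σ = 189
Area = |Σ|/2 = 94.5.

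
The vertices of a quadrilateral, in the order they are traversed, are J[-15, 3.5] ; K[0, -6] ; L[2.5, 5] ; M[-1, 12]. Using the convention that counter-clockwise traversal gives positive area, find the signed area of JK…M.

158.25

Apply Gauss's area formula: 2A = Σ (x_i·y_{i+1} − x_{i+1}·y_i), indices taken mod 4.
J→K: (-15)(-6) − (0)(3.5) = 90
K→L: (0)(5) − (2.5)(-6) = 15
L→M: (2.5)(12) − (-1)(5) = 35
M→J: (-1)(3.5) − (-15)(12) = 176.5
Σ = 316.5
Signed area = Σ/2 = 158.25 (positive ⇒ counter-clockwise traversal).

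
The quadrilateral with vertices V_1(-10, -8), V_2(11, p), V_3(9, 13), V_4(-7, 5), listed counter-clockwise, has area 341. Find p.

-11

The doubled signed area Σ (x_i y_{i+1} − x_{i+1} y_i) is linear in p.
With p=0 it equals 473; the coefficient of p is -19 (from the two edges through V_2).
So -19·p + 473 = 2·341 = 682 ⇒ p = -11.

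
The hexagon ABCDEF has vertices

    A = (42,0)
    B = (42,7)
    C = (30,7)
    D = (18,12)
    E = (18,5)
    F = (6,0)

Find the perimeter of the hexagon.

88

|AB| = √((0)² + (7)²) = √49 = 7
|BC| = √((-12)² + (0)²) = √144 = 12
|CD| = √((-12)² + (5)²) = √169 = 13
|DE| = √((0)² + (-7)²) = √49 = 7
|EF| = √((-12)² + (-5)²) = √169 = 13
|FA| = √((36)² + (0)²) = √1296 = 36
Perimeter = 7 + 12 + 13 + 7 + 13 + 36 = 88.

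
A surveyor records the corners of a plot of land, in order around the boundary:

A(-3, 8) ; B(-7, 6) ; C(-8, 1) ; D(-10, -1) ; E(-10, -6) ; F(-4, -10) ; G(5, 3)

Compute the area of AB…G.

Apply Gauss's area formula: 2A = Σ (x_i·y_{i+1} − x_{i+1}·y_i), indices taken mod 7.
Σ = (38) + (41) + (18) + (50) + (76) + (38) + (49) = 310
Area = |Σ|/2 = 155.

155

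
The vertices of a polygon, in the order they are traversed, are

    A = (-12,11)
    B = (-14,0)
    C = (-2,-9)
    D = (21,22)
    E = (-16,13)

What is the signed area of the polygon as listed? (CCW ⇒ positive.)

Apply the surveyor's formula: 2A = Σ (x_i·y_{i+1} − x_{i+1}·y_i), indices taken mod 5.
A→B: (-12)(0) − (-14)(11) = 154
B→C: (-14)(-9) − (-2)(0) = 126
C→D: (-2)(22) − (21)(-9) = 145
D→E: (21)(13) − (-16)(22) = 625
E→A: (-16)(11) − (-12)(13) = -20
Σ = 1030
Signed area = Σ/2 = 515 (positive ⇒ counter-clockwise traversal).

515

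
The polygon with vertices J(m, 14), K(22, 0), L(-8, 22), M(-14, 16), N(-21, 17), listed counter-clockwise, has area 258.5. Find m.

The doubled signed area Σ (x_i y_{i+1} − x_{i+1} y_i) is linear in m.
With m=0 it equals 160; the coefficient of m is -17 (from the two edges through J).
So -17·m + 160 = 2·258.5 = 517 ⇒ m = -21.

-21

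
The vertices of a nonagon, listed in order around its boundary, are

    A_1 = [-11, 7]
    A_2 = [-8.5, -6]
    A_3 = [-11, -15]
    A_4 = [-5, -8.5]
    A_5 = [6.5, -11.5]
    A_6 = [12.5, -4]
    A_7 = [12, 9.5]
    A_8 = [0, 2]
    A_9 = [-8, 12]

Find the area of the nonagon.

359.375

Apply the surveyor's formula: 2A = Σ (x_i·y_{i+1} − x_{i+1}·y_i), indices taken mod 9.
A_1→A_2: (-11)(-6) − (-8.5)(7) = 125.5
A_2→A_3: (-8.5)(-15) − (-11)(-6) = 61.5
A_3→A_4: (-11)(-8.5) − (-5)(-15) = 18.5
A_4→A_5: (-5)(-11.5) − (6.5)(-8.5) = 112.75
A_5→A_6: (6.5)(-4) − (12.5)(-11.5) = 117.75
A_6→A_7: (12.5)(9.5) − (12)(-4) = 166.75
A_7→A_8: (12)(2) − (0)(9.5) = 24
A_8→A_9: (0)(12) − (-8)(2) = 16
A_9→A_1: (-8)(7) − (-11)(12) = 76
Σ = 718.75
Area = |Σ|/2 = 359.375.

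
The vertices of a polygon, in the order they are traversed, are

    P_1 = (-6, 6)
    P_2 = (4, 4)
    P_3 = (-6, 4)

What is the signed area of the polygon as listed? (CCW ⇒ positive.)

P_1→P_2: (-6)(4) − (4)(6) = -48
P_2→P_3: (4)(4) − (-6)(4) = 40
P_3→P_1: (-6)(6) − (-6)(4) = -12
Σ = -20
Signed area = Σ/2 = -10 (negative ⇒ clockwise traversal).

-10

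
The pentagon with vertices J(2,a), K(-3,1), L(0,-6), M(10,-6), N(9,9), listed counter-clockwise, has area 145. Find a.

Write out the shoelace sum; only the two edges meeting at J involve a:
2·Area = [(9·a − 2·9) + (2·1 − (-3)·a)] + 222
       = 12·a + 206 = 290
⇒ a = 7.

7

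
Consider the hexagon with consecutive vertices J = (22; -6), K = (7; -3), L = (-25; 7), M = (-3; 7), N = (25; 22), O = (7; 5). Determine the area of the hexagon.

313

Σ = (-24) + (-26) + (-154) + (-241) + (-29) + (-152) = -626
Area = |Σ|/2 = 313.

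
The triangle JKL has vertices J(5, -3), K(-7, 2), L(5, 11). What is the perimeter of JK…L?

42

|JK| = √((-12)² + (5)²) = √169 = 13
|KL| = √((12)² + (9)²) = √225 = 15
|LJ| = √((0)² + (-14)²) = √196 = 14
Perimeter = 13 + 15 + 14 = 42.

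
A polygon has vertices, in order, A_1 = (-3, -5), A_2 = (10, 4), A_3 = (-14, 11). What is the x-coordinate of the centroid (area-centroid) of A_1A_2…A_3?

-7/3

Apply Gauss's area formula. First the cross-terms c_i = x_i·y_{i+1} − x_{i+1}·y_i:
  38, 166, 103  ⇒  2A = 307, A = 153.5.
Then Σ (x_i + x_{i+1})·c_i = -2149, so x̄ = -2149 / (6·153.5) = -7/3.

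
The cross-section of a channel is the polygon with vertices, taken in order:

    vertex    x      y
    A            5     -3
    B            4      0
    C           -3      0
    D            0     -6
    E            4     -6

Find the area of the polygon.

36

Apply the shoelace formula: 2A = Σ (x_i·y_{i+1} − x_{i+1}·y_i), indices taken mod 5.
Cross-terms: 12, 0, 18, 24, 18  ⇒  Σ = 72
Area = |Σ|/2 = 36.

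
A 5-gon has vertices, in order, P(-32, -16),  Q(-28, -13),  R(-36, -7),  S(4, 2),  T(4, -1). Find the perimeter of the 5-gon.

|PQ| = √((4)² + (3)²) = √25 = 5
|QR| = √((-8)² + (6)²) = √100 = 10
|RS| = √((40)² + (9)²) = √1681 = 41
|ST| = √((0)² + (-3)²) = √9 = 3
|TP| = √((-36)² + (-15)²) = √1521 = 39
Perimeter = 5 + 10 + 41 + 3 + 39 = 98.

98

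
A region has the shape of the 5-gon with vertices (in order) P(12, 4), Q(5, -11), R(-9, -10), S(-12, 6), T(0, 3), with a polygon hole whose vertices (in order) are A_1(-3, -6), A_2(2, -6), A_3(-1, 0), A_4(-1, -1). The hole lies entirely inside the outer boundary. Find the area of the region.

Outer boundary:
Apply the surveyor's formula: 2A = Σ (x_i·y_{i+1} − x_{i+1}·y_i), indices taken mod 5.
Σ = (-152) + (-149) + (-174) + (-36) + (-36) = -547
Area = |Σ|/2 = 273.5.
Hole:
Apply the shoelace (surveyor's) formula: 2A = Σ (x_i·y_{i+1} − x_{i+1}·y_i), indices taken mod 4.
Σ = (30) + (-6) + (1) + (3) = 28
Area = |Σ|/2 = 14.
Net area = 273.5 − 14 = 259.5.

259.5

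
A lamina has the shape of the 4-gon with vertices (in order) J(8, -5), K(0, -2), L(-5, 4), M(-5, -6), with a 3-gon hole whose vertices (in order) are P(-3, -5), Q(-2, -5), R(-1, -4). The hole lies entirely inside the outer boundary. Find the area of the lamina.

48

Outer boundary:
Apply the shoelace (surveyor's) formula: 2A = Σ (x_i·y_{i+1} − x_{i+1}·y_i), indices taken mod 4.
Σ = (-16) + (-10) + (50) + (73) = 97
Area = |Σ|/2 = 48.5.
Hole:
Σ = (5) + (3) + (-7) = 1
Area = |Σ|/2 = 0.5.
Net area = 48.5 − 0.5 = 48.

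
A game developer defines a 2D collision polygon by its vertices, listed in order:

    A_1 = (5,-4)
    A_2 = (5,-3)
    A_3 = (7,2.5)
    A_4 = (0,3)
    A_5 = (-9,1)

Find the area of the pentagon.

58.75

Apply the shoelace (surveyor's) formula: 2A = Σ (x_i·y_{i+1} − x_{i+1}·y_i), indices taken mod 5.
A_1→A_2: (5)(-3) − (5)(-4) = 5
A_2→A_3: (5)(2.5) − (7)(-3) = 33.5
A_3→A_4: (7)(3) − (0)(2.5) = 21
A_4→A_5: (0)(1) − (-9)(3) = 27
A_5→A_1: (-9)(-4) − (5)(1) = 31
Σ = 117.5
Area = |Σ|/2 = 58.75.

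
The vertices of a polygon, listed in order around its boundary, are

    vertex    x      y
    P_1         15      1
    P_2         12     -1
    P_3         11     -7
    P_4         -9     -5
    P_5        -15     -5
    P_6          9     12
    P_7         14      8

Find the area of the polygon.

292.5

Apply Gauss's area formula: 2A = Σ (x_i·y_{i+1} − x_{i+1}·y_i), indices taken mod 7.
Σ = (-27) + (-73) + (-118) + (-30) + (-135) + (-96) + (-106) = -585
Area = |Σ|/2 = 292.5.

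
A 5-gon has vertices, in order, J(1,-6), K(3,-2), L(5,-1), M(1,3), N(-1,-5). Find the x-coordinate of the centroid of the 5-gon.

Apply Gauss's area formula. First the cross-terms c_i = x_i·y_{i+1} − x_{i+1}·y_i:
  16, 7, 16, -2, 11  ⇒  2A = 48, A = 24.
Then Σ (x_i + x_{i+1})·c_i = 216, so x̄ = 216 / (6·24) = 1.5.

1.5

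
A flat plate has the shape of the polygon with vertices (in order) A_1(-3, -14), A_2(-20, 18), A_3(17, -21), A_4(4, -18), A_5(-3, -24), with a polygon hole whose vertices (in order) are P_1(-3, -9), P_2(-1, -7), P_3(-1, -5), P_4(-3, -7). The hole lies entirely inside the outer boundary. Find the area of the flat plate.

307

Outer boundary:
Σ = (-334) + (114) + (-222) + (-150) + (-30) = -622
Area = |Σ|/2 = 311.
Hole:
Apply the shoelace formula: 2A = Σ (x_i·y_{i+1} − x_{i+1}·y_i), indices taken mod 4.
Σ = (12) + (-2) + (-8) + (6) = 8
Area = |Σ|/2 = 4.
Net area = 311 − 4 = 307.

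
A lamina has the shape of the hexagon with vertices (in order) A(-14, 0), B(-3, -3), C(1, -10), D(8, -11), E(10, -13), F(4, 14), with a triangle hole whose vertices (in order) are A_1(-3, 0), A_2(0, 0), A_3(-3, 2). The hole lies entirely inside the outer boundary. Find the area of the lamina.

266

Outer boundary:
Apply the shoelace formula: 2A = Σ (x_i·y_{i+1} − x_{i+1}·y_i), indices taken mod 6.
A→B: (-14)(-3) − (-3)(0) = 42
B→C: (-3)(-10) − (1)(-3) = 33
C→D: (1)(-11) − (8)(-10) = 69
D→E: (8)(-13) − (10)(-11) = 6
E→F: (10)(14) − (4)(-13) = 192
F→A: (4)(0) − (-14)(14) = 196
Σ = 538
Area = |Σ|/2 = 269.
Hole:
Apply the surveyor's formula: 2A = Σ (x_i·y_{i+1} − x_{i+1}·y_i), indices taken mod 3.
Σ = (0) + (0) + (6) = 6
Area = |Σ|/2 = 3.
Net area = 269 − 3 = 266.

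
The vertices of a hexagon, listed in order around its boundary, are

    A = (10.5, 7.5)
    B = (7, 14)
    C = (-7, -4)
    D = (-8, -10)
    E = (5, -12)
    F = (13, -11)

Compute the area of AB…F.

Apply Gauss's area formula: 2A = Σ (x_i·y_{i+1} − x_{i+1}·y_i), indices taken mod 6.
Σ = (94.5) + (70) + (38) + (146) + (101) + (213) = 662.5
Area = |Σ|/2 = 331.25.

331.25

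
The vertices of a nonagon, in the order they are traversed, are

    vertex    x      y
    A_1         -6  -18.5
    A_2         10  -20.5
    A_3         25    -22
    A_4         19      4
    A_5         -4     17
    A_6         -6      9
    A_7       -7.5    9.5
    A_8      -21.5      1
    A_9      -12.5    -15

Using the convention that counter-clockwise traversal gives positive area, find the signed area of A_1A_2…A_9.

A_1→A_2: (-6)(-20.5) − (10)(-18.5) = 308
A_2→A_3: (10)(-22) − (25)(-20.5) = 292.5
A_3→A_4: (25)(4) − (19)(-22) = 518
A_4→A_5: (19)(17) − (-4)(4) = 339
A_5→A_6: (-4)(9) − (-6)(17) = 66
A_6→A_7: (-6)(9.5) − (-7.5)(9) = 10.5
A_7→A_8: (-7.5)(1) − (-21.5)(9.5) = 196.75
A_8→A_9: (-21.5)(-15) − (-12.5)(1) = 335
A_9→A_1: (-12.5)(-18.5) − (-6)(-15) = 141.25
Σ = 2207
Signed area = Σ/2 = 1103.5 (positive ⇒ counter-clockwise traversal).

1103.5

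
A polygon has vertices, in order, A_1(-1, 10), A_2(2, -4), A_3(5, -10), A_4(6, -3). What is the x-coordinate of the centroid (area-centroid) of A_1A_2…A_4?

Apply the shoelace formula. First the cross-terms c_i = x_i·y_{i+1} − x_{i+1}·y_i:
  -16, 0, 45, 57  ⇒  2A = 86, A = 43.
Then Σ (x_i + x_{i+1})·c_i = 764, so x̄ = 764 / (6·43) = 382/129.

382/129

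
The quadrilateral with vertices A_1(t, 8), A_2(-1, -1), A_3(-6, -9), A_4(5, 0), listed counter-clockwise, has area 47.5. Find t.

Write out the shoelace sum; only the two edges meeting at A_1 involve t:
2·Area = [(5·8 − t·0) + (t·(-1) − (-1)·8)] + 48
       = -1·t + 96 = 95
⇒ t = 1.

1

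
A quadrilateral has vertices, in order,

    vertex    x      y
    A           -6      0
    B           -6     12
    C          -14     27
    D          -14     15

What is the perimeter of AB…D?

|AB| = √((0)² + (12)²) = √144 = 12
|BC| = √((-8)² + (15)²) = √289 = 17
|CD| = √((0)² + (-12)²) = √144 = 12
|DA| = √((8)² + (-15)²) = √289 = 17
Perimeter = 12 + 17 + 12 + 17 = 58.

58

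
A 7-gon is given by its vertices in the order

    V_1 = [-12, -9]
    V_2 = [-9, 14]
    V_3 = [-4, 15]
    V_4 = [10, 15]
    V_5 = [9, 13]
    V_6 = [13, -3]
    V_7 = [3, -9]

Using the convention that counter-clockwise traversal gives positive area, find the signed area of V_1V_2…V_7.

Cross-terms: -249, -79, -210, -5, -196, -108, -135  ⇒  Σ = -982
Signed area = Σ/2 = -491 (negative ⇒ clockwise traversal).

-491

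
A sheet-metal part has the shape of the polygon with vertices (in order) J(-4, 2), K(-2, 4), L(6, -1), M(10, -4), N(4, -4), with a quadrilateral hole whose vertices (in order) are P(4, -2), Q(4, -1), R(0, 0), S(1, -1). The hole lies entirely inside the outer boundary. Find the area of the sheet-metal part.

37

Outer boundary:
Apply the shoelace (surveyor's) formula: 2A = Σ (x_i·y_{i+1} − x_{i+1}·y_i), indices taken mod 5.
Σ = (-12) + (-22) + (-14) + (-24) + (-8) = -80
Area = |Σ|/2 = 40.
Hole:
Apply the shoelace formula: 2A = Σ (x_i·y_{i+1} − x_{i+1}·y_i), indices taken mod 4.
Σ = (4) + (0) + (0) + (2) = 6
Area = |Σ|/2 = 3.
Net area = 40 − 3 = 37.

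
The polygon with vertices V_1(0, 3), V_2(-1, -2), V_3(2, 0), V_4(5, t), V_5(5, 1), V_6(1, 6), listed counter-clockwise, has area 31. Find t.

-6

The doubled signed area Σ (x_i y_{i+1} − x_{i+1} y_i) is linear in t.
With t=0 it equals 44; the coefficient of t is -3 (from the two edges through V_4).
So -3·t + 44 = 2·31 = 62 ⇒ t = -6.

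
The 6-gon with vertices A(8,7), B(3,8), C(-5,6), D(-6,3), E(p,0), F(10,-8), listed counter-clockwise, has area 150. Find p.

-4

Write out the shoelace sum; only the two edges meeting at E involve p:
2·Area = [((-6)·0 − p·3) + (p·(-8) − 10·0)] + 256
       = -11·p + 256 = 300
⇒ p = -4.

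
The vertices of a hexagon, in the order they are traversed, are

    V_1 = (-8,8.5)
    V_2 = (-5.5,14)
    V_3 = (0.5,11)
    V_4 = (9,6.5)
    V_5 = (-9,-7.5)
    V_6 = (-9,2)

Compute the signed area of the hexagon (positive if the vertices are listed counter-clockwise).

Apply Gauss's area formula: 2A = Σ (x_i·y_{i+1} − x_{i+1}·y_i), indices taken mod 6.
Cross-terms: -65.25, -67.5, -95.75, -9, -85.5, -60.5  ⇒  Σ = -383.5
Signed area = Σ/2 = -191.75 (negative ⇒ clockwise traversal).

-191.75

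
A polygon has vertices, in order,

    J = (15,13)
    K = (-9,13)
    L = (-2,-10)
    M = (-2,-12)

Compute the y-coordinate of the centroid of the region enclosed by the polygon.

Apply the surveyor's formula. First the cross-terms c_i = x_i·y_{i+1} − x_{i+1}·y_i:
  312, 116, 4, 154  ⇒  2A = 586, A = 293.
Then Σ (y_i + y_{i+1})·c_i = 8526, so ȳ = 8526 / (6·293) = 1421/293.

1421/293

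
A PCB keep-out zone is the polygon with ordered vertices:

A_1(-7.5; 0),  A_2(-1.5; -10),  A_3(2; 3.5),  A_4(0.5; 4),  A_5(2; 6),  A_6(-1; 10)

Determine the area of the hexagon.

96

A_1→A_2: (-7.5)(-10) − (-1.5)(0) = 75
A_2→A_3: (-1.5)(3.5) − (2)(-10) = 14.75
A_3→A_4: (2)(4) − (0.5)(3.5) = 6.25
A_4→A_5: (0.5)(6) − (2)(4) = -5
A_5→A_6: (2)(10) − (-1)(6) = 26
A_6→A_1: (-1)(0) − (-7.5)(10) = 75
Σ = 192
Area = |Σ|/2 = 96.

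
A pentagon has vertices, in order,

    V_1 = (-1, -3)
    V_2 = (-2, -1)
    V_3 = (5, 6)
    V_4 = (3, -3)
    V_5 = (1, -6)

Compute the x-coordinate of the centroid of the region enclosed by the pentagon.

Apply Gauss's area formula. First the cross-terms c_i = x_i·y_{i+1} − x_{i+1}·y_i:
  -5, -7, -33, -15, -9  ⇒  2A = -69, A = -34.5.
Then Σ (x_i + x_{i+1})·c_i = -330, so x̄ = -330 / (6·(-34.5)) = 110/69.

110/69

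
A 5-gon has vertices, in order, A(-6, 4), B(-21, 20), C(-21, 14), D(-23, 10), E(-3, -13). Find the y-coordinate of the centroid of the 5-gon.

659/147

Apply Gauss's area formula. First the cross-terms c_i = x_i·y_{i+1} − x_{i+1}·y_i:
  -36, 126, 112, 329, -90  ⇒  2A = 441, A = 220.5.
Then Σ (y_i + y_{i+1})·c_i = 5931, so ȳ = 5931 / (6·220.5) = 659/147.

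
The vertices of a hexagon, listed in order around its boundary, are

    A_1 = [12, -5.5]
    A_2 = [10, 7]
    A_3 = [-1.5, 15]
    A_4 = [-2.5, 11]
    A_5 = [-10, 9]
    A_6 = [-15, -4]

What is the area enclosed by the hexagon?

Σ = (139) + (160.5) + (21) + (87.5) + (175) + (130.5) = 713.5
Area = |Σ|/2 = 356.75.

356.75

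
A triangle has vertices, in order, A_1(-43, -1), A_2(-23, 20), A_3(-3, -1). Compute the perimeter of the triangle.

|A_1A_2| = √((20)² + (21)²) = √841 = 29
|A_2A_3| = √((20)² + (-21)²) = √841 = 29
|A_3A_1| = √((-40)² + (0)²) = √1600 = 40
Perimeter = 29 + 29 + 40 = 98.

98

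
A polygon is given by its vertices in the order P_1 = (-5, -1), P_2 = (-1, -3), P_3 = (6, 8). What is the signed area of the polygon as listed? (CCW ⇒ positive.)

29

Apply the shoelace formula: 2A = Σ (x_i·y_{i+1} − x_{i+1}·y_i), indices taken mod 3.
P_1→P_2: (-5)(-3) − (-1)(-1) = 14
P_2→P_3: (-1)(8) − (6)(-3) = 10
P_3→P_1: (6)(-1) − (-5)(8) = 34
Σ = 58
Signed area = Σ/2 = 29 (positive ⇒ counter-clockwise traversal).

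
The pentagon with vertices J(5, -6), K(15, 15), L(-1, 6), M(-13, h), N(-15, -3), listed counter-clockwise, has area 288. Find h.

The doubled signed area Σ (x_i y_{i+1} − x_{i+1} y_i) is linear in h.
With h=0 it equals 492; the coefficient of h is 14 (from the two edges through M).
So 14·h + 492 = 2·288 = 576 ⇒ h = 6.

6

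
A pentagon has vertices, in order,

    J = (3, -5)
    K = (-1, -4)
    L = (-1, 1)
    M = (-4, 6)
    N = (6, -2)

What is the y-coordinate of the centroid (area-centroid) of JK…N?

-35/38

Apply the shoelace (surveyor's) formula. First the cross-terms c_i = x_i·y_{i+1} − x_{i+1}·y_i:
  -17, -5, -2, -28, -24  ⇒  2A = -76, A = -38.
Then Σ (y_i + y_{i+1})·c_i = 210, so ȳ = 210 / (6·(-38)) = -35/38.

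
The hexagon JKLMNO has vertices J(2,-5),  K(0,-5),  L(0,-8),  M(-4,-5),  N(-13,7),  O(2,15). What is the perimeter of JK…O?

|JK| = √((-2)² + (0)²) = √4 = 2
|KL| = √((0)² + (-3)²) = √9 = 3
|LM| = √((-4)² + (3)²) = √25 = 5
|MN| = √((-9)² + (12)²) = √225 = 15
|NO| = √((15)² + (8)²) = √289 = 17
|OJ| = √((0)² + (-20)²) = √400 = 20
Perimeter = 2 + 3 + 5 + 15 + 17 + 20 = 62.

62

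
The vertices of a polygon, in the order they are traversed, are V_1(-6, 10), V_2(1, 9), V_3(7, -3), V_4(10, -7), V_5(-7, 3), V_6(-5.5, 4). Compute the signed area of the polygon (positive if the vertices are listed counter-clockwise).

Apply the surveyor's formula: 2A = Σ (x_i·y_{i+1} − x_{i+1}·y_i), indices taken mod 6.
Σ = (-64) + (-66) + (-19) + (-19) + (-11.5) + (-31) = -210.5
Signed area = Σ/2 = -105.25 (negative ⇒ clockwise traversal).

-105.25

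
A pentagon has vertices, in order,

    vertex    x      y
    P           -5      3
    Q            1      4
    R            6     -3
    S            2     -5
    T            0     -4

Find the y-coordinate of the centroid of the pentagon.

-16/51

Apply Gauss's area formula. First the cross-terms c_i = x_i·y_{i+1} − x_{i+1}·y_i:
  -23, -27, -24, -8, -20  ⇒  2A = -102, A = -51.
Then Σ (y_i + y_{i+1})·c_i = 96, so ȳ = 96 / (6·(-51)) = -16/51.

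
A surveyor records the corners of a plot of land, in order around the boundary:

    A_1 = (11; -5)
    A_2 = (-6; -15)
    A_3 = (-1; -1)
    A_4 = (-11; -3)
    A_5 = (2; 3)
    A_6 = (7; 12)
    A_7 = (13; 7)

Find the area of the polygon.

242.5

Apply the shoelace (surveyor's) formula: 2A = Σ (x_i·y_{i+1} − x_{i+1}·y_i), indices taken mod 7.
Σ = (-195) + (-9) + (-8) + (-27) + (3) + (-107) + (-142) = -485
Area = |Σ|/2 = 242.5.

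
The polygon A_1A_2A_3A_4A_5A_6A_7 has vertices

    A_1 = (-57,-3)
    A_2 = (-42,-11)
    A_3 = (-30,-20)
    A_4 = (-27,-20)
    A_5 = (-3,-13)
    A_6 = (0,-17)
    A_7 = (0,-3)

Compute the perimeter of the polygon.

|A_1A_2| = √((15)² + (-8)²) = √289 = 17
|A_2A_3| = √((12)² + (-9)²) = √225 = 15
|A_3A_4| = √((3)² + (0)²) = √9 = 3
|A_4A_5| = √((24)² + (7)²) = √625 = 25
|A_5A_6| = √((3)² + (-4)²) = √25 = 5
|A_6A_7| = √((0)² + (14)²) = √196 = 14
|A_7A_1| = √((-57)² + (0)²) = √3249 = 57
Perimeter = 17 + 15 + 3 + 25 + 5 + 14 + 57 = 136.

136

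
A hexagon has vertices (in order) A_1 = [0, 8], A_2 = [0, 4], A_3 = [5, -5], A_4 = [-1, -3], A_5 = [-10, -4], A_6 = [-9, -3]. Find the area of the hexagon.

Apply the shoelace formula: 2A = Σ (x_i·y_{i+1} − x_{i+1}·y_i), indices taken mod 6.
Cross-terms: 0, -20, -20, -26, -6, -72  ⇒  Σ = -144
Area = |Σ|/2 = 72.

72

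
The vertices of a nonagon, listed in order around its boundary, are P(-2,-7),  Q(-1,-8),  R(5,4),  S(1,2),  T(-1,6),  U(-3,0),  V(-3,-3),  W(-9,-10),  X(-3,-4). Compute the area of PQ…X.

54

Apply Gauss's area formula: 2A = Σ (x_i·y_{i+1} − x_{i+1}·y_i), indices taken mod 9.
Σ = (9) + (36) + (6) + (8) + (18) + (9) + (3) + (6) + (13) = 108
Area = |Σ|/2 = 54.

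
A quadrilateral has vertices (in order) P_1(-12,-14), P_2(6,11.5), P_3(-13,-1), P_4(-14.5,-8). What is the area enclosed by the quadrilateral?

Apply the shoelace (surveyor's) formula: 2A = Σ (x_i·y_{i+1} − x_{i+1}·y_i), indices taken mod 4.
Cross-terms: -54, 143.5, 89.5, 107  ⇒  Σ = 286
Area = |Σ|/2 = 143.

143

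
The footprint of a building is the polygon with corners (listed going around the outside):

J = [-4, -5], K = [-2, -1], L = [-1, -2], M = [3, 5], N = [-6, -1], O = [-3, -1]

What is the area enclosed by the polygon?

Cross-terms: -6, 3, 1, 27, 3, 11  ⇒  Σ = 39
Area = |Σ|/2 = 19.5.

19.5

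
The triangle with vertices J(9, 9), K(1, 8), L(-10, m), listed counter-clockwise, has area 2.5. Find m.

6

Write out the shoelace sum; only the two edges meeting at L involve m:
2·Area = [(1·m − (-10)·8) + ((-10)·9 − 9·m)] + 63
       = -8·m + 53 = 5
⇒ m = 6.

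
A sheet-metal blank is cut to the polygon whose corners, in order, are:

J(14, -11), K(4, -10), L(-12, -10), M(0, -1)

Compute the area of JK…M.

115

Apply the shoelace formula: 2A = Σ (x_i·y_{i+1} − x_{i+1}·y_i), indices taken mod 4.
Cross-terms: -96, -160, 12, 14  ⇒  Σ = -230
Area = |Σ|/2 = 115.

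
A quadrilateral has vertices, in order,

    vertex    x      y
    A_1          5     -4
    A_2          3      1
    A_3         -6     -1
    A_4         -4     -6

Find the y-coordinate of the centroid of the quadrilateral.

-2.5

Apply the shoelace formula. First the cross-terms c_i = x_i·y_{i+1} − x_{i+1}·y_i:
  17, 3, 32, 46  ⇒  2A = 98, A = 49.
Then Σ (y_i + y_{i+1})·c_i = -735, so ȳ = -735 / (6·49) = -2.5.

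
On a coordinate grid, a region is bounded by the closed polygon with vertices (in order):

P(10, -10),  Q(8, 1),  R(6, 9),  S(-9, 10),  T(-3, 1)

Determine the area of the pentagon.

P→Q: (10)(1) − (8)(-10) = 90
Q→R: (8)(9) − (6)(1) = 66
R→S: (6)(10) − (-9)(9) = 141
S→T: (-9)(1) − (-3)(10) = 21
T→P: (-3)(-10) − (10)(1) = 20
Σ = 338
Area = |Σ|/2 = 169.

169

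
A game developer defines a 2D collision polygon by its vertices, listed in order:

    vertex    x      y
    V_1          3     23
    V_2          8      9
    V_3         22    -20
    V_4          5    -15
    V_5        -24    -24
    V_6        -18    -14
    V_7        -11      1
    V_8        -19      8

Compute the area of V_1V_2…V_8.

Apply Gauss's area formula: 2A = Σ (x_i·y_{i+1} − x_{i+1}·y_i), indices taken mod 8.
Σ = (-157) + (-358) + (-230) + (-480) + (-96) + (-172) + (-69) + (-461) = -2023
Area = |Σ|/2 = 1011.5.

1011.5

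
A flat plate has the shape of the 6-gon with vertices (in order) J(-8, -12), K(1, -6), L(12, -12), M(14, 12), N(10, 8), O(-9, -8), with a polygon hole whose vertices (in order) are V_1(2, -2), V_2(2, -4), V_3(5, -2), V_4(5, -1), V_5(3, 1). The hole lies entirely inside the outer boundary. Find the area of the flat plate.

221.5

Outer boundary:
J→K: (-8)(-6) − (1)(-12) = 60
K→L: (1)(-12) − (12)(-6) = 60
L→M: (12)(12) − (14)(-12) = 312
M→N: (14)(8) − (10)(12) = -8
N→O: (10)(-8) − (-9)(8) = -8
O→J: (-9)(-12) − (-8)(-8) = 44
Σ = 460
Area = |Σ|/2 = 230.
Hole:
Cross-terms: -4, 16, 5, 8, -8  ⇒  Σ = 17
Area = |Σ|/2 = 8.5.
Net area = 230 − 8.5 = 221.5.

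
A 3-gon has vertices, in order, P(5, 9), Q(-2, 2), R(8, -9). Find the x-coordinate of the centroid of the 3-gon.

Apply the shoelace (surveyor's) formula. First the cross-terms c_i = x_i·y_{i+1} − x_{i+1}·y_i:
  28, 2, 117  ⇒  2A = 147, A = 73.5.
Then Σ (x_i + x_{i+1})·c_i = 1617, so x̄ = 1617 / (6·73.5) = 11/3.

11/3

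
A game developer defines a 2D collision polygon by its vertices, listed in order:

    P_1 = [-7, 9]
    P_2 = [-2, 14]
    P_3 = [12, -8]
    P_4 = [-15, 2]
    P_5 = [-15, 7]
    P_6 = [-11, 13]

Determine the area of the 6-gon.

264.5

Apply the surveyor's formula: 2A = Σ (x_i·y_{i+1} − x_{i+1}·y_i), indices taken mod 6.
P_1→P_2: (-7)(14) − (-2)(9) = -80
P_2→P_3: (-2)(-8) − (12)(14) = -152
P_3→P_4: (12)(2) − (-15)(-8) = -96
P_4→P_5: (-15)(7) − (-15)(2) = -75
P_5→P_6: (-15)(13) − (-11)(7) = -118
P_6→P_1: (-11)(9) − (-7)(13) = -8
Σ = -529
Area = |Σ|/2 = 264.5.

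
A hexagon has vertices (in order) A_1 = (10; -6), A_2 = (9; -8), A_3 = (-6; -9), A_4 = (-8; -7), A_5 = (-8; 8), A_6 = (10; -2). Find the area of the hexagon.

Apply Gauss's area formula: 2A = Σ (x_i·y_{i+1} − x_{i+1}·y_i), indices taken mod 6.
Cross-terms: -26, -129, -30, -120, -64, -40  ⇒  Σ = -409
Area = |Σ|/2 = 204.5.

204.5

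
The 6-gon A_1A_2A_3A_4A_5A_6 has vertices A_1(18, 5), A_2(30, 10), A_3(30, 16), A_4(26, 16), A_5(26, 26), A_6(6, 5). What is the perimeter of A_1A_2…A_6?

74

|A_1A_2| = √((12)² + (5)²) = √169 = 13
|A_2A_3| = √((0)² + (6)²) = √36 = 6
|A_3A_4| = √((-4)² + (0)²) = √16 = 4
|A_4A_5| = √((0)² + (10)²) = √100 = 10
|A_5A_6| = √((-20)² + (-21)²) = √841 = 29
|A_6A_1| = √((12)² + (0)²) = √144 = 12
Perimeter = 13 + 6 + 4 + 10 + 29 + 12 = 74.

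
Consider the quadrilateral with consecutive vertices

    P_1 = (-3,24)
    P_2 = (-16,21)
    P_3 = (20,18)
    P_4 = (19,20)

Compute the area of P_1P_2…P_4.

93.5

Σ = (321) + (-708) + (58) + (516) = 187
Area = |Σ|/2 = 93.5.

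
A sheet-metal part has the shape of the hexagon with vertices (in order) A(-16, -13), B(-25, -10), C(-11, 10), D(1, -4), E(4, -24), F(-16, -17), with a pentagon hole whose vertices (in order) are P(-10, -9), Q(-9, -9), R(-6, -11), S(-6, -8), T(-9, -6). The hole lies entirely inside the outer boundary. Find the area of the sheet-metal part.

497

Outer boundary:
Apply Gauss's area formula: 2A = Σ (x_i·y_{i+1} − x_{i+1}·y_i), indices taken mod 6.
Σ = (-165) + (-360) + (34) + (-8) + (-452) + (-64) = -1015
Area = |Σ|/2 = 507.5.
Hole:
Σ = (9) + (45) + (-18) + (-36) + (21) = 21
Area = |Σ|/2 = 10.5.
Net area = 507.5 − 10.5 = 497.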